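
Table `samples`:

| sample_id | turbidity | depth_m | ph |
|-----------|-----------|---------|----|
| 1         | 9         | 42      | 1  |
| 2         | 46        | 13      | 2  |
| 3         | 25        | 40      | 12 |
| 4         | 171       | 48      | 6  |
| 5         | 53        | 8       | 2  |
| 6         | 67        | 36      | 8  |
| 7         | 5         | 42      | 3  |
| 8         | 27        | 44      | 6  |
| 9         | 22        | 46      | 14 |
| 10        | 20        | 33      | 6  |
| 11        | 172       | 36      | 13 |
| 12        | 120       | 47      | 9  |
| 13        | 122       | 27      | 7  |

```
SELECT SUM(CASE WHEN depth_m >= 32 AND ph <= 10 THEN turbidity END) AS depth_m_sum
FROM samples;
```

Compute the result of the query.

419

sample_id=1: ✓ → 9
sample_id=2: ✗
sample_id=3: ✗
sample_id=4: ✓ → 171
sample_id=5: ✗
sample_id=6: ✓ → 67
sample_id=7: ✓ → 5
sample_id=8: ✓ → 27
sample_id=9: ✗
sample_id=10: ✓ → 20
sample_id=11: ✗
sample_id=12: ✓ → 120
sample_id=13: ✗
depth_m_sum = 9 + 171 + 67 + 5 + 27 + 20 + 120 = 419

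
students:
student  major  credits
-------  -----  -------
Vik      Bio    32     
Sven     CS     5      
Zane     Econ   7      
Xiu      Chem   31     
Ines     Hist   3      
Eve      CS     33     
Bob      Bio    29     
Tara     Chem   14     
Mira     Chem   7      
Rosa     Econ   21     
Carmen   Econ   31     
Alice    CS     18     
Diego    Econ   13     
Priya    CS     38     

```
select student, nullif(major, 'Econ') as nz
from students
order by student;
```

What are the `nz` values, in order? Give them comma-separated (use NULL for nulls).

student=Alice: major=CS vs Econ: differ → CS
student=Bob: major=Bio vs Econ: differ → Bio
student=Carmen: major=Econ vs Econ: equal → NULL
student=Diego: major=Econ vs Econ: equal → NULL
student=Eve: major=CS vs Econ: differ → CS
student=Ines: major=Hist vs Econ: differ → Hist
student=Mira: major=Chem vs Econ: differ → Chem
student=Priya: major=CS vs Econ: differ → CS
student=Rosa: major=Econ vs Econ: equal → NULL
student=Sven: major=CS vs Econ: differ → CS
student=Tara: major=Chem vs Econ: differ → Chem
student=Vik: major=Bio vs Econ: differ → Bio
student=Xiu: major=Chem vs Econ: differ → Chem
student=Zane: major=Econ vs Econ: equal → NULL

CS, Bio, NULL, NULL, CS, Hist, Chem, CS, NULL, CS, Chem, Bio, Chem, NULL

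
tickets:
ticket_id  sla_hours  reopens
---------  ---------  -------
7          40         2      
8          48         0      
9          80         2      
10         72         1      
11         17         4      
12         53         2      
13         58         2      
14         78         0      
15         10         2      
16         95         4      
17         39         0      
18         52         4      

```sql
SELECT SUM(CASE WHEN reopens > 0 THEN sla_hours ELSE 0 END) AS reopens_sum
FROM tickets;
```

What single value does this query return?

ticket_id=7: ✓ → 40
ticket_id=8: ✗
ticket_id=9: ✓ → 80
ticket_id=10: ✓ → 72
ticket_id=11: ✓ → 17
ticket_id=12: ✓ → 53
ticket_id=13: ✓ → 58
ticket_id=14: ✗
ticket_id=15: ✓ → 10
ticket_id=16: ✓ → 95
ticket_id=17: ✗
ticket_id=18: ✓ → 52
reopens_sum = 40 + 80 + 72 + 17 + 53 + 58 + 10 + 95 + 52 = 477

477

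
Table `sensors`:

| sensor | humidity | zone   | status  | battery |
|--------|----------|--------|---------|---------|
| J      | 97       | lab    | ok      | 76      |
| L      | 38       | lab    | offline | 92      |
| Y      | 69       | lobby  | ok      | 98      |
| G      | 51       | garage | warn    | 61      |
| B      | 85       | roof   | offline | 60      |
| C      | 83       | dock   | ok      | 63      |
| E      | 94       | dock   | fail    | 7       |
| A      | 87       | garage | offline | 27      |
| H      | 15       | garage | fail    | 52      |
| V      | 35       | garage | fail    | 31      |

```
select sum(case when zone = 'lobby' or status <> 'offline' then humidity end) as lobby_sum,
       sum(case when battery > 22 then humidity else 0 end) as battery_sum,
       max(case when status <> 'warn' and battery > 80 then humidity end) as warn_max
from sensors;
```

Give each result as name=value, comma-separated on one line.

[lobby_sum: zone = 'lobby' or status <> 'offline']
sensor=J: ✓ → 97
sensor=L: ✗
sensor=Y: ✓ → 69
sensor=G: ✓ → 51
sensor=B: ✗
sensor=C: ✓ → 83
sensor=E: ✓ → 94
sensor=A: ✗
sensor=H: ✓ → 15
sensor=V: ✓ → 35
lobby_sum = 97 + 69 + 51 + 83 + 94 + 15 + 35 = 444
—
[battery_sum: battery > 22]
sensor=J: ✓ → 97
sensor=L: ✓ → 38
sensor=Y: ✓ → 69
sensor=G: ✓ → 51
sensor=B: ✓ → 85
sensor=C: ✓ → 83
sensor=E: ✗
sensor=A: ✓ → 87
sensor=H: ✓ → 15
sensor=V: ✓ → 35
battery_sum = 97 + 38 + 69 + 51 + 85 + 83 + 87 + 15 + 35 = 560
—
[warn_max: status <> 'warn' and battery > 80]
sensor=J: ✗
sensor=L: ✓ → 38
sensor=Y: ✓ → 69
sensor=G: ✗
sensor=B: ✗
sensor=C: ✗
sensor=E: ✗
sensor=A: ✗
sensor=H: ✗
sensor=V: ✗
warn_max = MAX(38, 69) = 69

lobby_sum=444, battery_sum=560, warn_max=69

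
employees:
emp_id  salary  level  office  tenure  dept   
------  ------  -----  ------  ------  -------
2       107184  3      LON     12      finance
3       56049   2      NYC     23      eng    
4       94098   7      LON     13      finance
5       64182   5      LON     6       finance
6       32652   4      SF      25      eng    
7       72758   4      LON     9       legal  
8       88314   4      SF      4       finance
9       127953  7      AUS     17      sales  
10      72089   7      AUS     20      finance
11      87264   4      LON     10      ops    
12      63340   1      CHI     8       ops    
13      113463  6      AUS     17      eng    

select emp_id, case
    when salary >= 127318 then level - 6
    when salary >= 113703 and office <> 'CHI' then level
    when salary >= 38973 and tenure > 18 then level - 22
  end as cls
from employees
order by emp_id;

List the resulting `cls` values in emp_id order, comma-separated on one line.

NULL, -20, NULL, NULL, NULL, NULL, NULL, 1, -15, NULL, NULL, NULL

emp_id=2: (no match → NULL) → NULL
emp_id=3: salary >= 38973 and tenure > 18 → -20
emp_id=4: (no match → NULL) → NULL
emp_id=5: (no match → NULL) → NULL
emp_id=6: (no match → NULL) → NULL
emp_id=7: (no match → NULL) → NULL
emp_id=8: (no match → NULL) → NULL
emp_id=9: salary >= 127318 → 1
emp_id=10: salary >= 38973 and tenure > 18 → -15
emp_id=11: (no match → NULL) → NULL
emp_id=12: (no match → NULL) → NULL
emp_id=13: (no match → NULL) → NULL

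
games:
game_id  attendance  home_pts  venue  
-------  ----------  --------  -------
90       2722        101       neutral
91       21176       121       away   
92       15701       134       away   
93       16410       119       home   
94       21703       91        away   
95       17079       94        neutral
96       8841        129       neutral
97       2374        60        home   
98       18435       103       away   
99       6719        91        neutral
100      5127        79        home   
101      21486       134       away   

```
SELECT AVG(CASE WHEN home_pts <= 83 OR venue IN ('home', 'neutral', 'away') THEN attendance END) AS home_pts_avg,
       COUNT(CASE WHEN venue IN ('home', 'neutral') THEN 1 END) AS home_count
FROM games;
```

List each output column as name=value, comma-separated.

[home_pts_avg: home_pts <= 83 OR venue IN ('home', 'neutral', 'away')]
game_id=90: ✓ → 2722
game_id=91: ✓ → 21176
game_id=92: ✓ → 15701
game_id=93: ✓ → 16410
game_id=94: ✓ → 21703
game_id=95: ✓ → 17079
game_id=96: ✓ → 8841
game_id=97: ✓ → 2374
game_id=98: ✓ → 18435
game_id=99: ✓ → 6719
game_id=100: ✓ → 5127
game_id=101: ✓ → 21486
home_pts_avg = (2722 + 21176 + 15701 + 16410 + 21703 + 17079 + 8841 + 2374 + 18435 + 6719 + 5127 + 21486) / 12 = 13147.75
—
[home_count: venue IN ('home', 'neutral')]
game_id=90: ✓ → 1
game_id=91: ✗
game_id=92: ✗
game_id=93: ✓ → 1
game_id=94: ✗
game_id=95: ✓ → 1
game_id=96: ✓ → 1
game_id=97: ✓ → 1
game_id=98: ✗
game_id=99: ✓ → 1
game_id=100: ✓ → 1
game_id=101: ✗
home_count = COUNT(1, 1, 1, 1, 1, 1, 1) = 7

home_pts_avg=13147.75, home_count=7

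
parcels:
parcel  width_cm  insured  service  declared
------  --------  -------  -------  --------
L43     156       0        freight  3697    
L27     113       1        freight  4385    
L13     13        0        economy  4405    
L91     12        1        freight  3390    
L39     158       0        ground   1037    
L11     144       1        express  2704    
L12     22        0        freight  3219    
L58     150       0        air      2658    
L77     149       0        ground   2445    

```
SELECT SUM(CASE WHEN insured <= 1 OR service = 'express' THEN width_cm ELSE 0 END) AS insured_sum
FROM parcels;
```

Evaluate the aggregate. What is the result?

917

parcel=L43: ✓ → 156
parcel=L27: ✓ → 113
parcel=L13: ✓ → 13
parcel=L91: ✓ → 12
parcel=L39: ✓ → 158
parcel=L11: ✓ → 144
parcel=L12: ✓ → 22
parcel=L58: ✓ → 150
parcel=L77: ✓ → 149
insured_sum = 156 + 113 + 13 + 12 + 158 + 144 + 22 + 150 + 149 = 917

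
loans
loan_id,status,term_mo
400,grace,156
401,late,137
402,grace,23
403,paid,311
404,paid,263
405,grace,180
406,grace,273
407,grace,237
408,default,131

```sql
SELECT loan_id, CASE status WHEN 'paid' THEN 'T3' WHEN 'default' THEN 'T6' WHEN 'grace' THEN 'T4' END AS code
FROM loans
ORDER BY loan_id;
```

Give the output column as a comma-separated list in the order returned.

T4, NULL, T4, T3, T3, T4, T4, T4, T6

loan_id=400: status='grace' → T4
loan_id=401: (no match → NULL) → NULL
loan_id=402: status='grace' → T4
loan_id=403: status='paid' → T3
loan_id=404: status='paid' → T3
loan_id=405: status='grace' → T4
loan_id=406: status='grace' → T4
loan_id=407: status='grace' → T4
loan_id=408: status='default' → T6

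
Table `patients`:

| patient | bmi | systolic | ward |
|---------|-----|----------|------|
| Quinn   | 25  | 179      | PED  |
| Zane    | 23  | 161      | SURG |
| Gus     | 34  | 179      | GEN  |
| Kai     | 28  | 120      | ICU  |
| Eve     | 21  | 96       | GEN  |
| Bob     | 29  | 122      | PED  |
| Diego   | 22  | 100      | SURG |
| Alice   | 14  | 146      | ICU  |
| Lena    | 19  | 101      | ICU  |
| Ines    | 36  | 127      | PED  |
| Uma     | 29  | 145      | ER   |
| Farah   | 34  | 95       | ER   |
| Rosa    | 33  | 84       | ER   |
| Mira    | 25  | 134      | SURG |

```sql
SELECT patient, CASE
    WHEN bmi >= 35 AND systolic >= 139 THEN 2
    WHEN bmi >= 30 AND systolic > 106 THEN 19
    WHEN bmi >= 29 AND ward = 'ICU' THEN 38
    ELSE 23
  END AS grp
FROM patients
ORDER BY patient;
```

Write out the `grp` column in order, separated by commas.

patient=Alice: ELSE → 23
patient=Bob: ELSE → 23
patient=Diego: ELSE → 23
patient=Eve: ELSE → 23
patient=Farah: ELSE → 23
patient=Gus: bmi >= 30 AND systolic > 106 → 19
patient=Ines: bmi >= 30 AND systolic > 106 → 19
patient=Kai: ELSE → 23
patient=Lena: ELSE → 23
patient=Mira: ELSE → 23
patient=Quinn: ELSE → 23
patient=Rosa: ELSE → 23
patient=Uma: ELSE → 23
patient=Zane: ELSE → 23

23, 23, 23, 23, 23, 19, 19, 23, 23, 23, 23, 23, 23, 23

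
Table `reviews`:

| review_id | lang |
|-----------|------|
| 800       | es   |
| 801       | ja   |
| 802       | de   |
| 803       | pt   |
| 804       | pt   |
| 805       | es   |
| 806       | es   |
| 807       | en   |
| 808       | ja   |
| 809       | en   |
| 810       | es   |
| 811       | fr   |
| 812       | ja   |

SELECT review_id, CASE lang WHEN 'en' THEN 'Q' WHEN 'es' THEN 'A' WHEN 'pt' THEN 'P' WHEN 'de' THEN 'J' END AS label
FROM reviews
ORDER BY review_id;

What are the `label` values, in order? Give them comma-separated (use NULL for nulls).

A, NULL, J, P, P, A, A, Q, NULL, Q, A, NULL, NULL

review_id=800: lang='es' → A
review_id=801: (no match → NULL) → NULL
review_id=802: lang='de' → J
review_id=803: lang='pt' → P
review_id=804: lang='pt' → P
review_id=805: lang='es' → A
review_id=806: lang='es' → A
review_id=807: lang='en' → Q
review_id=808: (no match → NULL) → NULL
review_id=809: lang='en' → Q
review_id=810: lang='es' → A
review_id=811: (no match → NULL) → NULL
review_id=812: (no match → NULL) → NULL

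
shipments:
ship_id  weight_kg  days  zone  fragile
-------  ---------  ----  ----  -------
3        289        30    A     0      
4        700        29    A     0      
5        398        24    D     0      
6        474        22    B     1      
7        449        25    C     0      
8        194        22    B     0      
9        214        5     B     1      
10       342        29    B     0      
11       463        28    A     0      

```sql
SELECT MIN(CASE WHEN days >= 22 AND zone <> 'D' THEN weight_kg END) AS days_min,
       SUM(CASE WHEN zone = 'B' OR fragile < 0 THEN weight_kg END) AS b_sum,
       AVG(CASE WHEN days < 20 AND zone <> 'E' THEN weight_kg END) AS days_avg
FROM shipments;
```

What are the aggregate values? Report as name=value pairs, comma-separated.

[days_min: days >= 22 AND zone <> 'D']
ship_id=3: ✓ → 289
ship_id=4: ✓ → 700
ship_id=5: ✗
ship_id=6: ✓ → 474
ship_id=7: ✓ → 449
ship_id=8: ✓ → 194
ship_id=9: ✗
ship_id=10: ✓ → 342
ship_id=11: ✓ → 463
days_min = MIN(289, 700, 474, 449, 194, 342, 463) = 194
—
[b_sum: zone = 'B' OR fragile < 0]
ship_id=3: ✗
ship_id=4: ✗
ship_id=5: ✗
ship_id=6: ✓ → 474
ship_id=7: ✗
ship_id=8: ✓ → 194
ship_id=9: ✓ → 214
ship_id=10: ✓ → 342
ship_id=11: ✗
b_sum = 474 + 194 + 214 + 342 = 1224
—
[days_avg: days < 20 AND zone <> 'E']
ship_id=3: ✗
ship_id=4: ✗
ship_id=5: ✗
ship_id=6: ✗
ship_id=7: ✗
ship_id=8: ✗
ship_id=9: ✓ → 214
ship_id=10: ✗
ship_id=11: ✗
days_avg = 214

days_min=194, b_sum=1224, days_avg=214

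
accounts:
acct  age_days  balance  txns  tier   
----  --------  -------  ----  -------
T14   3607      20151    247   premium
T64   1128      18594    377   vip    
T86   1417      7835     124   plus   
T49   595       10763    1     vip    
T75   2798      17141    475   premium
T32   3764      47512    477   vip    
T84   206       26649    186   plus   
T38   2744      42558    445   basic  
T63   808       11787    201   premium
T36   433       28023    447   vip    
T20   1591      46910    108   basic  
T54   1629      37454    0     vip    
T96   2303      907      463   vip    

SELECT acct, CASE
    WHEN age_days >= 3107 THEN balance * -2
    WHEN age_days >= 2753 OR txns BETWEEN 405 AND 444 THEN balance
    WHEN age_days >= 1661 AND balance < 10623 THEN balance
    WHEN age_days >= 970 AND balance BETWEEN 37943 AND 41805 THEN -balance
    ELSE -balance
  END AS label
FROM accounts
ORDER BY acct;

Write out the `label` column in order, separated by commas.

-40302, -46910, -95024, -28023, -42558, -10763, -37454, -11787, -18594, 17141, -26649, -7835, 907

acct=T14: age_days >= 3107 → -40302
acct=T20: ELSE → -46910
acct=T32: age_days >= 3107 → -95024
acct=T36: ELSE → -28023
acct=T38: ELSE → -42558
acct=T49: ELSE → -10763
acct=T54: ELSE → -37454
acct=T63: ELSE → -11787
acct=T64: ELSE → -18594
acct=T75: age_days >= 2753 OR txns BETWEEN 405 AND 444 → 17141
acct=T84: ELSE → -26649
acct=T86: ELSE → -7835
acct=T96: age_days >= 1661 AND balance < 10623 → 907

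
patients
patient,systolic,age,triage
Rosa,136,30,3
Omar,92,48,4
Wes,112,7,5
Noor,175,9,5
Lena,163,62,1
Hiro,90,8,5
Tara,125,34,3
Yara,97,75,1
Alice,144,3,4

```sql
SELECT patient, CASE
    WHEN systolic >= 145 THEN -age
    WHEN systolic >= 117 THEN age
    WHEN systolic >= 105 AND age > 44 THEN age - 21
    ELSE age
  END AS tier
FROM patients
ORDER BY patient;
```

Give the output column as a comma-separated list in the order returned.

3, 8, -62, -9, 48, 30, 34, 7, 75

patient=Alice: systolic >= 117 → 3
patient=Hiro: ELSE → 8
patient=Lena: systolic >= 145 → -62
patient=Noor: systolic >= 145 → -9
patient=Omar: ELSE → 48
patient=Rosa: systolic >= 117 → 30
patient=Tara: systolic >= 117 → 34
patient=Wes: ELSE → 7
patient=Yara: ELSE → 75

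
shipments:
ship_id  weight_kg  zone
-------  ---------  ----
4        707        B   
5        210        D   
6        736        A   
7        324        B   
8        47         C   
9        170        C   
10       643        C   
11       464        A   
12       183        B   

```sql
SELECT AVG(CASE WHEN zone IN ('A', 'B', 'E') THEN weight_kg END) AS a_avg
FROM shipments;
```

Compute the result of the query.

ship_id=4: ✓ → 707
ship_id=5: ✗
ship_id=6: ✓ → 736
ship_id=7: ✓ → 324
ship_id=8: ✗
ship_id=9: ✗
ship_id=10: ✗
ship_id=11: ✓ → 464
ship_id=12: ✓ → 183
a_avg = (707 + 736 + 324 + 464 + 183) / 5 = 482.8

482.8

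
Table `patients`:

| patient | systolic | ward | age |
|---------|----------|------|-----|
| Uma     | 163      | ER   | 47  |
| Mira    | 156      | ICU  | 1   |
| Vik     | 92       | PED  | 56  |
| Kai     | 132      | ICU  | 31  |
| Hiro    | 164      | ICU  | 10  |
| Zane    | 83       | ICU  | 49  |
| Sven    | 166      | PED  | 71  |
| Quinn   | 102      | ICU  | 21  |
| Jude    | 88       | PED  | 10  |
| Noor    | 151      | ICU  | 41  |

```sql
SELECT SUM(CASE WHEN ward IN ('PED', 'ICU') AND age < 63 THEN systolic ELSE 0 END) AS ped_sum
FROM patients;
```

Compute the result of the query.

patient=Uma: ✗
patient=Mira: ✓ → 156
patient=Vik: ✓ → 92
patient=Kai: ✓ → 132
patient=Hiro: ✓ → 164
patient=Zane: ✓ → 83
patient=Sven: ✗
patient=Quinn: ✓ → 102
patient=Jude: ✓ → 88
patient=Noor: ✓ → 151
ped_sum = 156 + 92 + 132 + 164 + 83 + 102 + 88 + 151 = 968

968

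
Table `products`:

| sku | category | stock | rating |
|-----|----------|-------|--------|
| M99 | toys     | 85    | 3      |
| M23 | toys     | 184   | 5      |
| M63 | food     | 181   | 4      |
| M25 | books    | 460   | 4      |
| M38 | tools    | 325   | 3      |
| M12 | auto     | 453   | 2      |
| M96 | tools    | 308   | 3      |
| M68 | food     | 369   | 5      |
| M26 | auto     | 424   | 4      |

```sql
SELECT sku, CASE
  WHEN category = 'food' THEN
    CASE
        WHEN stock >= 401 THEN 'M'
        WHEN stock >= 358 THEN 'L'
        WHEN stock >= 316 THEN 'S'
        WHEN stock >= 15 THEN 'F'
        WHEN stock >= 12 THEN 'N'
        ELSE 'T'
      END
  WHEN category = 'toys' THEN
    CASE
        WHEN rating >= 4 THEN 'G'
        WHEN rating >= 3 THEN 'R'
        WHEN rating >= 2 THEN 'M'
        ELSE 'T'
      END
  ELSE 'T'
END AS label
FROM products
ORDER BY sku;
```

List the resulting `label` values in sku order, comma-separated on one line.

T, G, T, T, T, F, L, T, R

sku=M12: category='auto' → outer ELSE → T
sku=M23: category='toys' → inner[rating >= 4] → G
sku=M25: category='books' → outer ELSE → T
sku=M26: category='auto' → outer ELSE → T
sku=M38: category='tools' → outer ELSE → T
sku=M63: category='food' → inner[stock >= 15] → F
sku=M68: category='food' → inner[stock >= 358] → L
sku=M96: category='tools' → outer ELSE → T
sku=M99: category='toys' → inner[rating >= 3] → R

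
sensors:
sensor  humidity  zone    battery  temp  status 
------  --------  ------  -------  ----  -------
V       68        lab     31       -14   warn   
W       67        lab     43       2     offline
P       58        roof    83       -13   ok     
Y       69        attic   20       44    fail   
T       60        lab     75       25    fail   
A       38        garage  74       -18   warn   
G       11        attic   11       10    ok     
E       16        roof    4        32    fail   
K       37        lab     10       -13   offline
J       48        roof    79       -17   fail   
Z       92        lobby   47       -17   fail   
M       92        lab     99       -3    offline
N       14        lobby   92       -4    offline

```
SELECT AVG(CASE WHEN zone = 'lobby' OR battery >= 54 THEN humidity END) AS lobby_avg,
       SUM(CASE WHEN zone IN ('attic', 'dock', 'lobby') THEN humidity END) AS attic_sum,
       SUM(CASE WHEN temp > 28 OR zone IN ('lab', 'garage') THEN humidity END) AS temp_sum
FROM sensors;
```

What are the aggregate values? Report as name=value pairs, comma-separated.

[lobby_avg: zone = 'lobby' OR battery >= 54]
sensor=V: ✗
sensor=W: ✗
sensor=P: ✓ → 58
sensor=Y: ✗
sensor=T: ✓ → 60
sensor=A: ✓ → 38
sensor=G: ✗
sensor=E: ✗
sensor=K: ✗
sensor=J: ✓ → 48
sensor=Z: ✓ → 92
sensor=M: ✓ → 92
sensor=N: ✓ → 14
lobby_avg = (58 + 60 + 38 + 48 + 92 + 92 + 14) / 7 = 57.4285714286
—
[attic_sum: zone IN ('attic', 'dock', 'lobby')]
sensor=V: ✗
sensor=W: ✗
sensor=P: ✗
sensor=Y: ✓ → 69
sensor=T: ✗
sensor=A: ✗
sensor=G: ✓ → 11
sensor=E: ✗
sensor=K: ✗
sensor=J: ✗
sensor=Z: ✓ → 92
sensor=M: ✗
sensor=N: ✓ → 14
attic_sum = 69 + 11 + 92 + 14 = 186
—
[temp_sum: temp > 28 OR zone IN ('lab', 'garage')]
sensor=V: ✓ → 68
sensor=W: ✓ → 67
sensor=P: ✗
sensor=Y: ✓ → 69
sensor=T: ✓ → 60
sensor=A: ✓ → 38
sensor=G: ✗
sensor=E: ✓ → 16
sensor=K: ✓ → 37
sensor=J: ✗
sensor=Z: ✗
sensor=M: ✓ → 92
sensor=N: ✗
temp_sum = 68 + 67 + 69 + 60 + 38 + 16 + 37 + 92 = 447

lobby_avg=57.4285714286, attic_sum=186, temp_sum=447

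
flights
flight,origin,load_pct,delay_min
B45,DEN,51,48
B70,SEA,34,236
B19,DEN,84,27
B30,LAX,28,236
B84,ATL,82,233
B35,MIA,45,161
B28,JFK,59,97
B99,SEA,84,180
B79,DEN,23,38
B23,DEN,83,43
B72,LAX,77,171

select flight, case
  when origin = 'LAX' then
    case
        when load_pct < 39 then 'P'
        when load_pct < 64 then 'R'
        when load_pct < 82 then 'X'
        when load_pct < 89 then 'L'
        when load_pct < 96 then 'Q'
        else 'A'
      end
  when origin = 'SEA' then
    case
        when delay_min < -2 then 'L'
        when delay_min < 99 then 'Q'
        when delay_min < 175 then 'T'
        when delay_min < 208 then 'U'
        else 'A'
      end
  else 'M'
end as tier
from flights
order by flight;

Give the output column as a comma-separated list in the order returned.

M, M, M, P, M, M, A, X, M, M, U

flight=B19: origin='DEN' → outer ELSE → M
flight=B23: origin='DEN' → outer ELSE → M
flight=B28: origin='JFK' → outer ELSE → M
flight=B30: origin='LAX' → inner[load_pct < 39] → P
flight=B35: origin='MIA' → outer ELSE → M
flight=B45: origin='DEN' → outer ELSE → M
flight=B70: origin='SEA' → inner[ELSE] → A
flight=B72: origin='LAX' → inner[load_pct < 82] → X
flight=B79: origin='DEN' → outer ELSE → M
flight=B84: origin='ATL' → outer ELSE → M
flight=B99: origin='SEA' → inner[delay_min < 208] → U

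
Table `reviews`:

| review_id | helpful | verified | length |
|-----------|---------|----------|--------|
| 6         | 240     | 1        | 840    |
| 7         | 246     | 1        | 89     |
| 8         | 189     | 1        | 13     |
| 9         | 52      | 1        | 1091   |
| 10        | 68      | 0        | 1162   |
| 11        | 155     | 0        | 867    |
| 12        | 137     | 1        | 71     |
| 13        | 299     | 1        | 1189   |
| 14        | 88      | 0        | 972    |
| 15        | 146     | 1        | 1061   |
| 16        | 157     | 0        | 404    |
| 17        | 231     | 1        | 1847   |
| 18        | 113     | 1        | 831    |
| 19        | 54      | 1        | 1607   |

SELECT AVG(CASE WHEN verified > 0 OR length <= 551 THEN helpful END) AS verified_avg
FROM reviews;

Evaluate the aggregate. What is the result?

review_id=6: ✓ → 240
review_id=7: ✓ → 246
review_id=8: ✓ → 189
review_id=9: ✓ → 52
review_id=10: ✗
review_id=11: ✗
review_id=12: ✓ → 137
review_id=13: ✓ → 299
review_id=14: ✗
review_id=15: ✓ → 146
review_id=16: ✓ → 157
review_id=17: ✓ → 231
review_id=18: ✓ → 113
review_id=19: ✓ → 54
verified_avg = (240 + 246 + 189 + 52 + 137 + 299 + 146 + 157 + 231 + 113 + 54) / 11 = 169.4545454545

169.4545454545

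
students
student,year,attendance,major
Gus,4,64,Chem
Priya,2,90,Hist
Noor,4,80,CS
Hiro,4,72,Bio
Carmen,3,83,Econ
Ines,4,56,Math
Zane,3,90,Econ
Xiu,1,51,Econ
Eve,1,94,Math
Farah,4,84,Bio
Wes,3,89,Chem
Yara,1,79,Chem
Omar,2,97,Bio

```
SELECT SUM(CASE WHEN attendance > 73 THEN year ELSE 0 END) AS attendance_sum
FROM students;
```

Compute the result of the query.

student=Gus: ✗
student=Priya: ✓ → 2
student=Noor: ✓ → 4
student=Hiro: ✗
student=Carmen: ✓ → 3
student=Ines: ✗
student=Zane: ✓ → 3
student=Xiu: ✗
student=Eve: ✓ → 1
student=Farah: ✓ → 4
student=Wes: ✓ → 3
student=Yara: ✓ → 1
student=Omar: ✓ → 2
attendance_sum = 2 + 4 + 3 + 3 + 1 + 4 + 3 + 1 + 2 = 23

23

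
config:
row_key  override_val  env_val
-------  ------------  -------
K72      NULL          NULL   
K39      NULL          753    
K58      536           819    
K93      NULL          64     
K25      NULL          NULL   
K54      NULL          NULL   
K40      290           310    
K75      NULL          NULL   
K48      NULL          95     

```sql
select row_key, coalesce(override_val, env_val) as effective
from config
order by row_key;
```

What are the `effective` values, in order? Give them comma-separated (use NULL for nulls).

row_key=K25: override_val=NULL, env_val=NULL (all NULL) → NULL
row_key=K39: override_val=NULL, env_val=753 → 753
row_key=K40: override_val=290 → 290
row_key=K48: override_val=NULL, env_val=95 → 95
row_key=K54: override_val=NULL, env_val=NULL (all NULL) → NULL
row_key=K58: override_val=536 → 536
row_key=K72: override_val=NULL, env_val=NULL (all NULL) → NULL
row_key=K75: override_val=NULL, env_val=NULL (all NULL) → NULL
row_key=K93: override_val=NULL, env_val=64 → 64

NULL, 753, 290, 95, NULL, 536, NULL, NULL, 64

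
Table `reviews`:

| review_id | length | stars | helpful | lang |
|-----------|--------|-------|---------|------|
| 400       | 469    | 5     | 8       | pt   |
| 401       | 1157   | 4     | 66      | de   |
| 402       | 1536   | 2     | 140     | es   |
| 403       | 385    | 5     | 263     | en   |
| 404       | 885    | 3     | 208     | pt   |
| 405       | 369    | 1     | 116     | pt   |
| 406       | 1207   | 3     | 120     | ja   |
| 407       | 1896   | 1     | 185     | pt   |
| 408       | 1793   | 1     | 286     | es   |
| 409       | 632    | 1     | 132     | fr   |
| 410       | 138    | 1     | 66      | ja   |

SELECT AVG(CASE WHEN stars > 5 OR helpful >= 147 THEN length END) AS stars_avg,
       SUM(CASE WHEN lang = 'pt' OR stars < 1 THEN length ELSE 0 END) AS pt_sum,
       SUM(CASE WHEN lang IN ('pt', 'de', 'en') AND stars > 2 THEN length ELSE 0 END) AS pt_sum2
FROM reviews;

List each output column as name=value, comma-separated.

stars_avg=1239.75, pt_sum=3619, pt_sum2=2896

[stars_avg: stars > 5 OR helpful >= 147]
review_id=400: ✗
review_id=401: ✗
review_id=402: ✗
review_id=403: ✓ → 385
review_id=404: ✓ → 885
review_id=405: ✗
review_id=406: ✗
review_id=407: ✓ → 1896
review_id=408: ✓ → 1793
review_id=409: ✗
review_id=410: ✗
stars_avg = (385 + 885 + 1896 + 1793) / 4 = 1239.75
—
[pt_sum: lang = 'pt' OR stars < 1]
review_id=400: ✓ → 469
review_id=401: ✗
review_id=402: ✗
review_id=403: ✗
review_id=404: ✓ → 885
review_id=405: ✓ → 369
review_id=406: ✗
review_id=407: ✓ → 1896
review_id=408: ✗
review_id=409: ✗
review_id=410: ✗
pt_sum = 469 + 885 + 369 + 1896 = 3619
—
[pt_sum2: lang IN ('pt', 'de', 'en') AND stars > 2]
review_id=400: ✓ → 469
review_id=401: ✓ → 1157
review_id=402: ✗
review_id=403: ✓ → 385
review_id=404: ✓ → 885
review_id=405: ✗
review_id=406: ✗
review_id=407: ✗
review_id=408: ✗
review_id=409: ✗
review_id=410: ✗
pt_sum2 = 469 + 1157 + 385 + 885 = 2896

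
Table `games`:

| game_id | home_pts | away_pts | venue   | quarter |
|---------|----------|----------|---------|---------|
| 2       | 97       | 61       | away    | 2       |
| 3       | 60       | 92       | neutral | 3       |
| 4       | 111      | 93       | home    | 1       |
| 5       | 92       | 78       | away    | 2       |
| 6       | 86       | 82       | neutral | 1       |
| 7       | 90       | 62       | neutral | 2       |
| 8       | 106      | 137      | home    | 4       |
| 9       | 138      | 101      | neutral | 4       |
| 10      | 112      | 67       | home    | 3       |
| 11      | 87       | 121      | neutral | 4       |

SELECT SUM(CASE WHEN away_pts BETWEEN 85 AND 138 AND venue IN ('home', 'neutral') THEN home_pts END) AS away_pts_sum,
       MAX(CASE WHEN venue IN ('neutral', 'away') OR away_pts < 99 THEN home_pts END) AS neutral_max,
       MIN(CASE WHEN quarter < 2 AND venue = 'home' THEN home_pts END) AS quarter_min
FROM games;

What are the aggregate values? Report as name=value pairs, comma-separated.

[away_pts_sum: away_pts BETWEEN 85 AND 138 AND venue IN ('home', 'neutral')]
game_id=2: ✗
game_id=3: ✓ → 60
game_id=4: ✓ → 111
game_id=5: ✗
game_id=6: ✗
game_id=7: ✗
game_id=8: ✓ → 106
game_id=9: ✓ → 138
game_id=10: ✗
game_id=11: ✓ → 87
away_pts_sum = 60 + 111 + 106 + 138 + 87 = 502
—
[neutral_max: venue IN ('neutral', 'away') OR away_pts < 99]
game_id=2: ✓ → 97
game_id=3: ✓ → 60
game_id=4: ✓ → 111
game_id=5: ✓ → 92
game_id=6: ✓ → 86
game_id=7: ✓ → 90
game_id=8: ✗
game_id=9: ✓ → 138
game_id=10: ✓ → 112
game_id=11: ✓ → 87
neutral_max = MAX(97, 60, 111, 92, 86, 90, 138, 112, 87) = 138
—
[quarter_min: quarter < 2 AND venue = 'home']
game_id=2: ✗
game_id=3: ✗
game_id=4: ✓ → 111
game_id=5: ✗
game_id=6: ✗
game_id=7: ✗
game_id=8: ✗
game_id=9: ✗
game_id=10: ✗
game_id=11: ✗
quarter_min = MIN(111) = 111

away_pts_sum=502, neutral_max=138, quarter_min=111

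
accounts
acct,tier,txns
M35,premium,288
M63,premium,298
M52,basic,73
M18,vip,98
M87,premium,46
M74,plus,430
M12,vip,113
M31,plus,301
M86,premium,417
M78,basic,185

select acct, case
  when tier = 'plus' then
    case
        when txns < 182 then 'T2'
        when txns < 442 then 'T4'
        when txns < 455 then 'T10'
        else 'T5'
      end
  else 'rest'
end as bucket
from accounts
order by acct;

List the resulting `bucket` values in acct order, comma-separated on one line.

rest, rest, T4, rest, rest, rest, T4, rest, rest, rest

acct=M12: tier='vip' → outer ELSE → rest
acct=M18: tier='vip' → outer ELSE → rest
acct=M31: tier='plus' → inner[txns < 442] → T4
acct=M35: tier='premium' → outer ELSE → rest
acct=M52: tier='basic' → outer ELSE → rest
acct=M63: tier='premium' → outer ELSE → rest
acct=M74: tier='plus' → inner[txns < 442] → T4
acct=M78: tier='basic' → outer ELSE → rest
acct=M86: tier='premium' → outer ELSE → rest
acct=M87: tier='premium' → outer ELSE → rest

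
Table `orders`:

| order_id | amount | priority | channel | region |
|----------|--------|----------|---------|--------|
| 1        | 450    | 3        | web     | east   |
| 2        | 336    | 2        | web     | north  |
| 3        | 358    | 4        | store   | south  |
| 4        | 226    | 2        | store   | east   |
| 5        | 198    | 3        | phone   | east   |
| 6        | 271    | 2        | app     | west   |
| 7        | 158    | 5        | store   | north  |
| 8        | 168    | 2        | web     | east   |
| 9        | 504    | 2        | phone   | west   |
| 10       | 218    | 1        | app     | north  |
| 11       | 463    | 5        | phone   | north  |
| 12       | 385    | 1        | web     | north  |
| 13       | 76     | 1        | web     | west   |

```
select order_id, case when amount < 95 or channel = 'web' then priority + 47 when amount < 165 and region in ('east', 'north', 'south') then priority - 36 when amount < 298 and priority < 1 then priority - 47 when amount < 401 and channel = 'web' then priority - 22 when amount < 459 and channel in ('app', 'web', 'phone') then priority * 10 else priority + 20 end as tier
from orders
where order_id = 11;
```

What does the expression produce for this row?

order_id = 11: amount=463, priority=5, channel=phone, region=north.
amount < 95 or channel = 'web' → false
amount < 165 and region in ('east', 'north', 'south') → false
amount < 298 and priority < 1 → false
amount < 401 and channel = 'web' → false
amount < 459 and channel in ('app', 'web', 'phone') → false
No prior WHEN matched → ELSE → 25

25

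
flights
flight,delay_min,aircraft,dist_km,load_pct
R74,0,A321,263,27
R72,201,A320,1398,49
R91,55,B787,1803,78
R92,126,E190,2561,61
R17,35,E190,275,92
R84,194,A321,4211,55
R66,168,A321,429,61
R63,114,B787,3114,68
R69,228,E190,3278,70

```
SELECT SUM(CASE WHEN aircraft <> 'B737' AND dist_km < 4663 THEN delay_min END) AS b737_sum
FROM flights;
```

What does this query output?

1121

flight=R74: ✓ → 0
flight=R72: ✓ → 201
flight=R91: ✓ → 55
flight=R92: ✓ → 126
flight=R17: ✓ → 35
flight=R84: ✓ → 194
flight=R66: ✓ → 168
flight=R63: ✓ → 114
flight=R69: ✓ → 228
b737_sum = 201 + 55 + 126 + 35 + 194 + 168 + 114 + 228 = 1121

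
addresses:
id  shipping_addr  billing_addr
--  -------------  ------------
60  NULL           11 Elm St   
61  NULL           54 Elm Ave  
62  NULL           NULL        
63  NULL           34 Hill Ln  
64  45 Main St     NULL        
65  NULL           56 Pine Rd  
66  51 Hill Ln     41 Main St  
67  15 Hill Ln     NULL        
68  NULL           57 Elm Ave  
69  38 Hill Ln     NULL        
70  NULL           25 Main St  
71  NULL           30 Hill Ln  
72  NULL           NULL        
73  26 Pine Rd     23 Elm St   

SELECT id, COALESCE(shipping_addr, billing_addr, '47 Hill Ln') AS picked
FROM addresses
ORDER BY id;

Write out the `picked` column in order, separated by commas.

11 Elm St, 54 Elm Ave, 47 Hill Ln, 34 Hill Ln, 45 Main St, 56 Pine Rd, 51 Hill Ln, 15 Hill Ln, 57 Elm Ave, 38 Hill Ln, 25 Main St, 30 Hill Ln, 47 Hill Ln, 26 Pine Rd

id=60: shipping_addr=NULL, billing_addr=11 Elm St → 11 Elm St
id=61: shipping_addr=NULL, billing_addr=54 Elm Ave → 54 Elm Ave
id=62: shipping_addr=NULL, billing_addr=NULL, → literal 47 Hill Ln → 47 Hill Ln
id=63: shipping_addr=NULL, billing_addr=34 Hill Ln → 34 Hill Ln
id=64: shipping_addr=45 Main St → 45 Main St
id=65: shipping_addr=NULL, billing_addr=56 Pine Rd → 56 Pine Rd
id=66: shipping_addr=51 Hill Ln → 51 Hill Ln
id=67: shipping_addr=15 Hill Ln → 15 Hill Ln
id=68: shipping_addr=NULL, billing_addr=57 Elm Ave → 57 Elm Ave
id=69: shipping_addr=38 Hill Ln → 38 Hill Ln
id=70: shipping_addr=NULL, billing_addr=25 Main St → 25 Main St
id=71: shipping_addr=NULL, billing_addr=30 Hill Ln → 30 Hill Ln
id=72: shipping_addr=NULL, billing_addr=NULL, → literal 47 Hill Ln → 47 Hill Ln
id=73: shipping_addr=26 Pine Rd → 26 Pine Rd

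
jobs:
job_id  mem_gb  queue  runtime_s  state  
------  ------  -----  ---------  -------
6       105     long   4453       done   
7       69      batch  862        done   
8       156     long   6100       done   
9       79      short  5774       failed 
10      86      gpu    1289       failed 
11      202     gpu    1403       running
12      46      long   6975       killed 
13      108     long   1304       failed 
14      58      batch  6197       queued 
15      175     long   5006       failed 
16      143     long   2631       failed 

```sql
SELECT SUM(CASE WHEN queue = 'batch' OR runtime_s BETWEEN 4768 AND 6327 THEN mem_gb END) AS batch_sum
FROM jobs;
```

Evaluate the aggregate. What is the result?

job_id=6: ✗
job_id=7: ✓ → 69
job_id=8: ✓ → 156
job_id=9: ✓ → 79
job_id=10: ✗
job_id=11: ✗
job_id=12: ✗
job_id=13: ✗
job_id=14: ✓ → 58
job_id=15: ✓ → 175
job_id=16: ✗
batch_sum = 69 + 156 + 79 + 58 + 175 = 537

537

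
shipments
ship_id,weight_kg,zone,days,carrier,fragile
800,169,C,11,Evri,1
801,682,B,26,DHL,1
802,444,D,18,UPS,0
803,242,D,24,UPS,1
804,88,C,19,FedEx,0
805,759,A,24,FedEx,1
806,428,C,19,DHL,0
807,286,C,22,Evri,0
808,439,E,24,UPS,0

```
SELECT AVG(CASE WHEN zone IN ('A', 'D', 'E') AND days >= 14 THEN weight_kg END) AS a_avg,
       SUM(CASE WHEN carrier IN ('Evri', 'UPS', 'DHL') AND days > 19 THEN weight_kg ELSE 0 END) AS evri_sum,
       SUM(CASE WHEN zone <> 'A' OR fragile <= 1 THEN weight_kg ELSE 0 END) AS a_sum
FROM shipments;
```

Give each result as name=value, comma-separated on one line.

[a_avg: zone IN ('A', 'D', 'E') AND days >= 14]
ship_id=800: ✗
ship_id=801: ✗
ship_id=802: ✓ → 444
ship_id=803: ✓ → 242
ship_id=804: ✗
ship_id=805: ✓ → 759
ship_id=806: ✗
ship_id=807: ✗
ship_id=808: ✓ → 439
a_avg = (444 + 242 + 759 + 439) / 4 = 471
—
[evri_sum: carrier IN ('Evri', 'UPS', 'DHL') AND days > 19]
ship_id=800: ✗
ship_id=801: ✓ → 682
ship_id=802: ✗
ship_id=803: ✓ → 242
ship_id=804: ✗
ship_id=805: ✗
ship_id=806: ✗
ship_id=807: ✓ → 286
ship_id=808: ✓ → 439
evri_sum = 682 + 242 + 286 + 439 = 1649
—
[a_sum: zone <> 'A' OR fragile <= 1]
ship_id=800: ✓ → 169
ship_id=801: ✓ → 682
ship_id=802: ✓ → 444
ship_id=803: ✓ → 242
ship_id=804: ✓ → 88
ship_id=805: ✓ → 759
ship_id=806: ✓ → 428
ship_id=807: ✓ → 286
ship_id=808: ✓ → 439
a_sum = 169 + 682 + 444 + 242 + 88 + 759 + 428 + 286 + 439 = 3537

a_avg=471, evri_sum=1649, a_sum=3537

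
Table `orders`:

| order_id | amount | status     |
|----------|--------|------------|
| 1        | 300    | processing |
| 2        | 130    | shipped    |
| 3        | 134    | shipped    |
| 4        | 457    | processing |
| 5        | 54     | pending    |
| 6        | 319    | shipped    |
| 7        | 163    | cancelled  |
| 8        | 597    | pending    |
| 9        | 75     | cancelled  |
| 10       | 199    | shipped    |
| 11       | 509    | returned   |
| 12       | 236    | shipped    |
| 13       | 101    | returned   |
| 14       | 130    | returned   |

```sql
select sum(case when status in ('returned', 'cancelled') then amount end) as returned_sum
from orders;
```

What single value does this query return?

978

order_id=1: ✗
order_id=2: ✗
order_id=3: ✗
order_id=4: ✗
order_id=5: ✗
order_id=6: ✗
order_id=7: ✓ → 163
order_id=8: ✗
order_id=9: ✓ → 75
order_id=10: ✗
order_id=11: ✓ → 509
order_id=12: ✗
order_id=13: ✓ → 101
order_id=14: ✓ → 130
returned_sum = 163 + 75 + 509 + 101 + 130 = 978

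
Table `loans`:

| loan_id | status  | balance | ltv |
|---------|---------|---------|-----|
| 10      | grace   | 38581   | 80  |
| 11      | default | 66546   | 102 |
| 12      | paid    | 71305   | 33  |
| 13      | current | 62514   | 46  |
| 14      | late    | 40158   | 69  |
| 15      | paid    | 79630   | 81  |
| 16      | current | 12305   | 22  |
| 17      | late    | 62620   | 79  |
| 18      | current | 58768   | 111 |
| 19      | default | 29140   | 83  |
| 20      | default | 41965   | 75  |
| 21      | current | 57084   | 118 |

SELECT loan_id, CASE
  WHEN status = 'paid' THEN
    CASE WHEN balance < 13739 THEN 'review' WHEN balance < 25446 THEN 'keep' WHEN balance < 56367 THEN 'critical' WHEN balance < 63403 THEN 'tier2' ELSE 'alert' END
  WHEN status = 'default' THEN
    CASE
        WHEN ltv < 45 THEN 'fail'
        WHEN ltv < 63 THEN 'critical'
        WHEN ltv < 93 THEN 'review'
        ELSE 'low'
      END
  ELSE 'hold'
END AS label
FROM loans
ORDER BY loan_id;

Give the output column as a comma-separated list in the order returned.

hold, low, alert, hold, hold, alert, hold, hold, hold, review, review, hold

loan_id=10: status='grace' → outer ELSE → hold
loan_id=11: status='default' → inner[ELSE] → low
loan_id=12: status='paid' → inner[ELSE] → alert
loan_id=13: status='current' → outer ELSE → hold
loan_id=14: status='late' → outer ELSE → hold
loan_id=15: status='paid' → inner[ELSE] → alert
loan_id=16: status='current' → outer ELSE → hold
loan_id=17: status='late' → outer ELSE → hold
loan_id=18: status='current' → outer ELSE → hold
loan_id=19: status='default' → inner[ltv < 93] → review
loan_id=20: status='default' → inner[ltv < 93] → review
loan_id=21: status='current' → outer ELSE → hold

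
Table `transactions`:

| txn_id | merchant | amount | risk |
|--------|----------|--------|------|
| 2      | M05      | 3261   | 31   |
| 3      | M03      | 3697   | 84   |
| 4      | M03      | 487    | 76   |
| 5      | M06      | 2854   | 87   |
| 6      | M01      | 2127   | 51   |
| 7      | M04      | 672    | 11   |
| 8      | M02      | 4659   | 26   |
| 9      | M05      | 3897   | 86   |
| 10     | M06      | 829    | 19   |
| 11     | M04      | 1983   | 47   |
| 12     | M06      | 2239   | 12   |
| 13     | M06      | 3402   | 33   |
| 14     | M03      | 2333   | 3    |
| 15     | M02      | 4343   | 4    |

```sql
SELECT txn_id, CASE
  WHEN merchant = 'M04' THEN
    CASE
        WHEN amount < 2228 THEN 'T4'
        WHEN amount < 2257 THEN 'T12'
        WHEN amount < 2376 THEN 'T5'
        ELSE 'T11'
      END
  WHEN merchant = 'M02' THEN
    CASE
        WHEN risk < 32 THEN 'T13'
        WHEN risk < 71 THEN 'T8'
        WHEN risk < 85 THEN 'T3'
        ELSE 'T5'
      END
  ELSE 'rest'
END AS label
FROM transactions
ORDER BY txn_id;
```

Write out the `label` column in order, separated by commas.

txn_id=2: merchant='M05' → outer ELSE → rest
txn_id=3: merchant='M03' → outer ELSE → rest
txn_id=4: merchant='M03' → outer ELSE → rest
txn_id=5: merchant='M06' → outer ELSE → rest
txn_id=6: merchant='M01' → outer ELSE → rest
txn_id=7: merchant='M04' → inner[amount < 2228] → T4
txn_id=8: merchant='M02' → inner[risk < 32] → T13
txn_id=9: merchant='M05' → outer ELSE → rest
txn_id=10: merchant='M06' → outer ELSE → rest
txn_id=11: merchant='M04' → inner[amount < 2228] → T4
txn_id=12: merchant='M06' → outer ELSE → rest
txn_id=13: merchant='M06' → outer ELSE → rest
txn_id=14: merchant='M03' → outer ELSE → rest
txn_id=15: merchant='M02' → inner[risk < 32] → T13

rest, rest, rest, rest, rest, T4, T13, rest, rest, T4, rest, rest, rest, T13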